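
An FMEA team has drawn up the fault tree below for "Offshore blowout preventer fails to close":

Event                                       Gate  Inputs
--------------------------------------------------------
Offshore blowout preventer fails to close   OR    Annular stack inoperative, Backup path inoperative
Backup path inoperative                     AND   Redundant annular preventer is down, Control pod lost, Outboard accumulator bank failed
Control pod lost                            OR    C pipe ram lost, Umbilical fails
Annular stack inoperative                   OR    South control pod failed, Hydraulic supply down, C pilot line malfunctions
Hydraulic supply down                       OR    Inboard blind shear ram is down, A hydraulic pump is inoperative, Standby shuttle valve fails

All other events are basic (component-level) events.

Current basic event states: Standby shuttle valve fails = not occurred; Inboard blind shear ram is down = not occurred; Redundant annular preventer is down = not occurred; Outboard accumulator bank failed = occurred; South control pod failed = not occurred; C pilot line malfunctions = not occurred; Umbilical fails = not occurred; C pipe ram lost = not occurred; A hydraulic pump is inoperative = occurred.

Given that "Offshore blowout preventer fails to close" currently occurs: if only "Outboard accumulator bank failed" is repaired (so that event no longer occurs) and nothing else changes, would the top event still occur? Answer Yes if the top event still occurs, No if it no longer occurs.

Yes

Counterfactual: set "Outboard accumulator bank failed" to not occurred.
Hydraulic supply down [OR]: Inboard blind shear ram is down=not, A hydraulic pump is inoperative=occurs, Standby shuttle valve fails=not → at least one input occurs → occurs.
Annular stack inoperative [OR]: South control pod failed=not, Hydraulic supply down=occurs, C pilot line malfunctions=not → at least one input occurs → occurs.
Control pod lost [OR]: C pipe ram lost=not, Umbilical fails=not → no input occurs → does not occur.
Backup path inoperative [AND]: Redundant annular preventer is down=not, Control pod lost=not, Outboard accumulator bank failed=not → not all inputs occur → does not occur.
Offshore blowout preventer fails to close [OR]: Annular stack inoperative=occurs, Backup path inoperative=not → at least one input occurs → occurs.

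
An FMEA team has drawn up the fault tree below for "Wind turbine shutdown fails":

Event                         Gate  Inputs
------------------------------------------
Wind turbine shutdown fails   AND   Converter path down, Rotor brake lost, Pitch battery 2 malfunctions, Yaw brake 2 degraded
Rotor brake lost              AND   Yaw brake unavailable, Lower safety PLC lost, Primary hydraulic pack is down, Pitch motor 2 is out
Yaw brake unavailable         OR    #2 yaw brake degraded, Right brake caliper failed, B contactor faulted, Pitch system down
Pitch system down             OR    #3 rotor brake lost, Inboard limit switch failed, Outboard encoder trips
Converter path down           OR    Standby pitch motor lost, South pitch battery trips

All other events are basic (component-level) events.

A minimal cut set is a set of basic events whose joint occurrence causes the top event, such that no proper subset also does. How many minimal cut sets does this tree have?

12

Converter path down [OR]: union of children's cut sets → 2 cut set(s).
Pitch system down [OR]: union of children's cut sets → 3 cut set(s).
Yaw brake unavailable [OR]: union of children's cut sets → 6 cut set(s).
Rotor brake lost [AND]: one cut set from each child combined → 6 × 1 × 1 × 1 = 6 cut set(s).
Wind turbine shutdown fails [AND]: one cut set from each child combined → 2 × 6 × 1 × 1 = 12 cut set(s).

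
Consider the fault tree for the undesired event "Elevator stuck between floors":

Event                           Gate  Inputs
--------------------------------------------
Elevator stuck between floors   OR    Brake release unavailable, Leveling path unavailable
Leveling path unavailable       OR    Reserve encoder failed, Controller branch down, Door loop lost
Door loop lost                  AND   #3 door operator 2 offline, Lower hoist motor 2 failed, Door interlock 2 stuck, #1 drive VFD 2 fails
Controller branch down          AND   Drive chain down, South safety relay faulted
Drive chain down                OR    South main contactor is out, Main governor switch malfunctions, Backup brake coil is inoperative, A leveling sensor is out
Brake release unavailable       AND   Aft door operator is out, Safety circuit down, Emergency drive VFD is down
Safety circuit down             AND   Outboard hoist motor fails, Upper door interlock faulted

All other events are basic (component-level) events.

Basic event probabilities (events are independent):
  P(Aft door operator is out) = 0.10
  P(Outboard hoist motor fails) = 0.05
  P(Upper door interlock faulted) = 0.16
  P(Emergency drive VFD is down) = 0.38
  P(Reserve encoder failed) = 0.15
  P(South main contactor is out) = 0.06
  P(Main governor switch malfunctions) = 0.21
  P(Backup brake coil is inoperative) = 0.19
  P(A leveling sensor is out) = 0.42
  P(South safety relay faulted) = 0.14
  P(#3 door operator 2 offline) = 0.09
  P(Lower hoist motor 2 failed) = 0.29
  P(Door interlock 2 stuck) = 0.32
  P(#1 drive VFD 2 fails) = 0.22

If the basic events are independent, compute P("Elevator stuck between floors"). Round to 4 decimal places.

P(Safety circuit down) [AND] = 0.05 × 0.16 = 0.008000
P(Brake release unavailable) [AND] = 0.10 × 0.008000 × 0.38 = 0.000304
P(Drive chain down) [OR] = 1 − (1−0.06) × (1−0.21) × (1−0.19) × (1−0.42) = 0.651127
P(Controller branch down) [AND] = 0.651127 × 0.14 = 0.091158
P(Door loop lost) [AND] = 0.09 × 0.29 × 0.32 × 0.22 = 0.001837
P(Leveling path unavailable) [OR] = 1 − (1−0.15) × (1−0.091158) × (1−0.001837) = 0.228903
P(Elevator stuck between floors) [OR] = 1 − (1−0.000304) × (1−0.228903) = 0.229137
Rounded to 4 decimal places: P(Elevator stuck between floors) ≈ 0.2291.

0.2291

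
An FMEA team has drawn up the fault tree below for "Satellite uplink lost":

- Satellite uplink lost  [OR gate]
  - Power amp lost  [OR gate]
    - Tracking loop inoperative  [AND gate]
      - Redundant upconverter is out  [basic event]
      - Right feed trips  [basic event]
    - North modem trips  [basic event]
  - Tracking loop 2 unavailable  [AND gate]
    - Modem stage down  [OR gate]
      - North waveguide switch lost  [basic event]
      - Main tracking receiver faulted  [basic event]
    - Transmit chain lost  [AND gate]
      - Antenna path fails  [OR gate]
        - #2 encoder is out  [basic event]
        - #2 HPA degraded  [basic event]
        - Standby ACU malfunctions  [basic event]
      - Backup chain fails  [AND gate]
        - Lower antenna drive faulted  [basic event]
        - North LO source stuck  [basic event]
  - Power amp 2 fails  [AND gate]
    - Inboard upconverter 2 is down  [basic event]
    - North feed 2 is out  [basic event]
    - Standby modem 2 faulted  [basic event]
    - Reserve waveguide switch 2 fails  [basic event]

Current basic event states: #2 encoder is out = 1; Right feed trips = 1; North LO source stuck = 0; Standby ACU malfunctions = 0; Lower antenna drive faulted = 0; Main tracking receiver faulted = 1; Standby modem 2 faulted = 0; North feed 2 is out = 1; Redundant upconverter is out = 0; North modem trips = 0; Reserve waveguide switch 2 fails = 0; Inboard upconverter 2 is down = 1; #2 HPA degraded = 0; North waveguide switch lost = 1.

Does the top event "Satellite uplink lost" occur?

No

Tracking loop inoperative [AND]: Redundant upconverter is out=not, Right feed trips=occurs → not all inputs occur → does not occur.
Power amp lost [OR]: Tracking loop inoperative=not, North modem trips=not → no input occurs → does not occur.
Modem stage down [OR]: North waveguide switch lost=occurs, Main tracking receiver faulted=occurs → at least one input occurs → occurs.
Antenna path fails [OR]: #2 encoder is out=occurs, #2 HPA degraded=not, Standby ACU malfunctions=not → at least one input occurs → occurs.
Backup chain fails [AND]: Lower antenna drive faulted=not, North LO source stuck=not → not all inputs occur → does not occur.
Transmit chain lost [AND]: Antenna path fails=occurs, Backup chain fails=not → not all inputs occur → does not occur.
Tracking loop 2 unavailable [AND]: Modem stage down=occurs, Transmit chain lost=not → not all inputs occur → does not occur.
Power amp 2 fails [AND]: Inboard upconverter 2 is down=occurs, North feed 2 is out=occurs, Standby modem 2 faulted=not, Reserve waveguide switch 2 fails=not → not all inputs occur → does not occur.
Satellite uplink lost [OR]: Power amp lost=not, Tracking loop 2 unavailable=not, Power amp 2 fails=not → no input occurs → does not occur.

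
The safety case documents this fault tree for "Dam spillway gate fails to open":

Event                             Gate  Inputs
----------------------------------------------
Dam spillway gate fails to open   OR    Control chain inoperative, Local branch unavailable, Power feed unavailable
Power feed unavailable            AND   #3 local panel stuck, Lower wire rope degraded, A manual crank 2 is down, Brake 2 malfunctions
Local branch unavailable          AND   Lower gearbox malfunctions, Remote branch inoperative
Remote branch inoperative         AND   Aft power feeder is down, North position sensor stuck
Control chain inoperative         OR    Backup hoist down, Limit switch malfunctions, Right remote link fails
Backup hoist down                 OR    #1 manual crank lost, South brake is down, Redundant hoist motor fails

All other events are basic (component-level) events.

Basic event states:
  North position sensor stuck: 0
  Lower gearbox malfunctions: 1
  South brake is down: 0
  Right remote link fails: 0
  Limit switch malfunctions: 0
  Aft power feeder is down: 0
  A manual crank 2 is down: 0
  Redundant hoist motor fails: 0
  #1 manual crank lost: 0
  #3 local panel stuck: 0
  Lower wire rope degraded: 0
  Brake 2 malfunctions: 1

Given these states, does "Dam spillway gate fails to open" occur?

Backup hoist down [OR]: #1 manual crank lost=not, South brake is down=not, Redundant hoist motor fails=not → no input occurs → does not occur.
Control chain inoperative [OR]: Backup hoist down=not, Limit switch malfunctions=not, Right remote link fails=not → no input occurs → does not occur.
Remote branch inoperative [AND]: Aft power feeder is down=not, North position sensor stuck=not → not all inputs occur → does not occur.
Local branch unavailable [AND]: Lower gearbox malfunctions=occurs, Remote branch inoperative=not → not all inputs occur → does not occur.
Power feed unavailable [AND]: #3 local panel stuck=not, Lower wire rope degraded=not, A manual crank 2 is down=not, Brake 2 malfunctions=occurs → not all inputs occur → does not occur.
Dam spillway gate fails to open [OR]: Control chain inoperative=not, Local branch unavailable=not, Power feed unavailable=not → no input occurs → does not occur.

No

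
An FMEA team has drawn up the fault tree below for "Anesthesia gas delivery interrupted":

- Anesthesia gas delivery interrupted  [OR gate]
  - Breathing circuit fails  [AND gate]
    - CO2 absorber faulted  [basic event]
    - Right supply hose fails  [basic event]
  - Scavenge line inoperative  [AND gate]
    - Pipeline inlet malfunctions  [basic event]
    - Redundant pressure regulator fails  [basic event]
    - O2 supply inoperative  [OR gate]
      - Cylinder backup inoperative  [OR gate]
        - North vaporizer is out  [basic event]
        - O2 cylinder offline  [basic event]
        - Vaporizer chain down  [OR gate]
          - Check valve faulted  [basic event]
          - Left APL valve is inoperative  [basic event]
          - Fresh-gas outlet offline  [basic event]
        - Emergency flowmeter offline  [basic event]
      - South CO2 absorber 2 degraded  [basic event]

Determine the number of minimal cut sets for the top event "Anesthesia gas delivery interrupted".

Breathing circuit fails [AND]: one cut set from each child combined → 1 × 1 = 1 cut set(s).
Vaporizer chain down [OR]: union of children's cut sets → 3 cut set(s).
Cylinder backup inoperative [OR]: union of children's cut sets → 6 cut set(s).
O2 supply inoperative [OR]: union of children's cut sets → 7 cut set(s).
Scavenge line inoperative [AND]: one cut set from each child combined → 1 × 1 × 7 = 7 cut set(s).
Anesthesia gas delivery interrupted [OR]: union of children's cut sets → 8 cut set(s).
Minimal cut sets: {CO2 absorber faulted, Right supply hose fails}; {North vaporizer is out, Pipeline inlet malfunctions, Redundant pressure regulator fails}; {O2 cylinder offline, Pipeline inlet malfunctions, Redundant pressure regulator fails}; {Check valve faulted, Pipeline inlet malfunctions, Redundant pressure regulator fails}; {Left APL valve is inoperative, Pipeline inlet malfunctions, Redundant pressure regulator fails}; {Fresh-gas outlet offline, Pipeline inlet malfunctions, Redundant pressure regulator fails}; {Emergency flowmeter offline, Pipeline inlet malfunctions, Redundant pressure regulator fails}; {Pipeline inlet malfunctions, Redundant pressure regulator fails, South CO2 absorber 2 degraded}.

8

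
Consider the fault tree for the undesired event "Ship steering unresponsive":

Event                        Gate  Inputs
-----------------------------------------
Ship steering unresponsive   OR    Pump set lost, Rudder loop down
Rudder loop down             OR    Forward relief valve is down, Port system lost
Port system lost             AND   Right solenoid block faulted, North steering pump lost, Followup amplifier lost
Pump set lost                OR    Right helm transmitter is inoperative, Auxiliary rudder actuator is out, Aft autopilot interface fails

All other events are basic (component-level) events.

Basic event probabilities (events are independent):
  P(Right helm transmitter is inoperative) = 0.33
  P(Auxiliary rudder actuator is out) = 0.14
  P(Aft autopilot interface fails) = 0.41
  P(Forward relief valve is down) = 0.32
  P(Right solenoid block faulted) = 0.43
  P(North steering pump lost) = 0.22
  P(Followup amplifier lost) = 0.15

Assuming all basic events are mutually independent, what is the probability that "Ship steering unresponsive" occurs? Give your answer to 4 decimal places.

P(Pump set lost) [OR] = 1 − (1−0.33) × (1−0.14) × (1−0.41) = 0.660042
P(Port system lost) [AND] = 0.43 × 0.22 × 0.15 = 0.014190
P(Rudder loop down) [OR] = 1 − (1−0.32) × (1−0.014190) = 0.329649
P(Ship steering unresponsive) [OR] = 1 − (1−0.660042) × (1−0.329649) = 0.772109
Rounded to 4 decimal places: P(Ship steering unresponsive) ≈ 0.7721.

0.7721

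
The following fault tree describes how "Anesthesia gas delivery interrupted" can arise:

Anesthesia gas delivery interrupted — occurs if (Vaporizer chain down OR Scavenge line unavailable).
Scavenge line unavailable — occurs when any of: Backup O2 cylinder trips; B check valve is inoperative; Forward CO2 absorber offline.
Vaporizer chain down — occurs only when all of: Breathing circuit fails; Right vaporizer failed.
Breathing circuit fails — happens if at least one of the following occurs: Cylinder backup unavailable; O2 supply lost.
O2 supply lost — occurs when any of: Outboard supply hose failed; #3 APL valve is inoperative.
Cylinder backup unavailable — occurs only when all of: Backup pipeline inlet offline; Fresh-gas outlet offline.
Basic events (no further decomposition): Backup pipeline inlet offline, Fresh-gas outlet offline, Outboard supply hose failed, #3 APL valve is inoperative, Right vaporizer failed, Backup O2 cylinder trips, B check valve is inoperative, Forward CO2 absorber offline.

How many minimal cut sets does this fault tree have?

6

Cylinder backup unavailable [AND]: one cut set from each child combined → 1 × 1 = 1 cut set(s).
O2 supply lost [OR]: union of children's cut sets → 2 cut set(s).
Breathing circuit fails [OR]: union of children's cut sets → 3 cut set(s).
Vaporizer chain down [AND]: one cut set from each child combined → 3 × 1 = 3 cut set(s).
Scavenge line unavailable [OR]: union of children's cut sets → 3 cut set(s).
Anesthesia gas delivery interrupted [OR]: union of children's cut sets → 6 cut set(s).
Minimal cut sets: {Backup pipeline inlet offline, Fresh-gas outlet offline, Right vaporizer failed}; {Outboard supply hose failed, Right vaporizer failed}; {#3 APL valve is inoperative, Right vaporizer failed}; {Backup O2 cylinder trips}; {B check valve is inoperative}; {Forward CO2 absorber offline}.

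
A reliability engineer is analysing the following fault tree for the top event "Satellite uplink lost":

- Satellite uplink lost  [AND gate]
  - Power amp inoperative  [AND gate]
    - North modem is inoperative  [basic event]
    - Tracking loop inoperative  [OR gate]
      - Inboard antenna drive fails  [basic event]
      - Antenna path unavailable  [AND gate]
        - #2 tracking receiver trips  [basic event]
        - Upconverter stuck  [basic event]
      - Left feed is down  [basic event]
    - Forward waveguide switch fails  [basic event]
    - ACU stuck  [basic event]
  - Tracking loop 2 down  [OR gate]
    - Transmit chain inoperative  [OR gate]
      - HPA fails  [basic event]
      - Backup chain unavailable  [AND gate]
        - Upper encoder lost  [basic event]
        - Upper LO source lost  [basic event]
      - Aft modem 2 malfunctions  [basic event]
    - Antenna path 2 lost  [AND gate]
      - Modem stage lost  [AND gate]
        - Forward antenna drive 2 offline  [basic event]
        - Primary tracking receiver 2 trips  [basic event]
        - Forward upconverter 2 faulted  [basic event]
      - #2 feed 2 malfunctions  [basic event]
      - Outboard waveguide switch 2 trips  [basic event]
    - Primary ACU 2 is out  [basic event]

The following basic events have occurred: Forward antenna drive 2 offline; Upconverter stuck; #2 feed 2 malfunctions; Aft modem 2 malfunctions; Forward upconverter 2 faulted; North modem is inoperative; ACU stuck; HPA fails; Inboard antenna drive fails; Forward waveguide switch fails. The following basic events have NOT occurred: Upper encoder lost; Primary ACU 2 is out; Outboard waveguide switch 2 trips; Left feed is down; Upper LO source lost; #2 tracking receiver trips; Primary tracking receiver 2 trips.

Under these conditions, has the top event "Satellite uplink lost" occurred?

Yes

Antenna path unavailable [AND]: #2 tracking receiver trips=not, Upconverter stuck=occurs → not all inputs occur → does not occur.
Tracking loop inoperative [OR]: Inboard antenna drive fails=occurs, Antenna path unavailable=not, Left feed is down=not → at least one input occurs → occurs.
Power amp inoperative [AND]: North modem is inoperative=occurs, Tracking loop inoperative=occurs, Forward waveguide switch fails=occurs, ACU stuck=occurs → all inputs occur → occurs.
Backup chain unavailable [AND]: Upper encoder lost=not, Upper LO source lost=not → not all inputs occur → does not occur.
Transmit chain inoperative [OR]: HPA fails=occurs, Backup chain unavailable=not, Aft modem 2 malfunctions=occurs → at least one input occurs → occurs.
Modem stage lost [AND]: Forward antenna drive 2 offline=occurs, Primary tracking receiver 2 trips=not, Forward upconverter 2 faulted=occurs → not all inputs occur → does not occur.
Antenna path 2 lost [AND]: Modem stage lost=not, #2 feed 2 malfunctions=occurs, Outboard waveguide switch 2 trips=not → not all inputs occur → does not occur.
Tracking loop 2 down [OR]: Transmit chain inoperative=occurs, Antenna path 2 lost=not, Primary ACU 2 is out=not → at least one input occurs → occurs.
Satellite uplink lost [AND]: Power amp inoperative=occurs, Tracking loop 2 down=occurs → all inputs occur → occurs.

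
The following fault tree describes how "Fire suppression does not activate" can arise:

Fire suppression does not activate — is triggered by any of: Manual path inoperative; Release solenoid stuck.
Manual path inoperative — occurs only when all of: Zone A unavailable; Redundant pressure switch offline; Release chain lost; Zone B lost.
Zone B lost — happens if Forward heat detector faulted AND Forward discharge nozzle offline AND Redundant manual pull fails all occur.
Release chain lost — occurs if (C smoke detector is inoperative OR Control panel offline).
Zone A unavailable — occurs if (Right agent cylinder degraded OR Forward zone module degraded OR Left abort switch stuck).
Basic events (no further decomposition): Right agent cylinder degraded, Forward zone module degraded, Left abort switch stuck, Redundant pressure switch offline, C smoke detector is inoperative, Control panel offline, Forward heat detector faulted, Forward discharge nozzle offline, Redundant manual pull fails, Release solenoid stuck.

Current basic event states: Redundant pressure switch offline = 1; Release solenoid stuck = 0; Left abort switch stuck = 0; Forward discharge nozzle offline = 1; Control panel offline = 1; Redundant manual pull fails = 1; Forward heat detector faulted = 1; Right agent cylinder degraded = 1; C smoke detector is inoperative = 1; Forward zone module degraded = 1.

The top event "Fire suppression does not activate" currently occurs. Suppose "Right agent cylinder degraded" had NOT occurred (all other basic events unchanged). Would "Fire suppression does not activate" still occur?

Counterfactual: set "Right agent cylinder degraded" to not occurred.
Zone A unavailable [OR]: Right agent cylinder degraded=not, Forward zone module degraded=occurs, Left abort switch stuck=not → at least one input occurs → occurs.
Release chain lost [OR]: C smoke detector is inoperative=occurs, Control panel offline=occurs → at least one input occurs → occurs.
Zone B lost [AND]: Forward heat detector faulted=occurs, Forward discharge nozzle offline=occurs, Redundant manual pull fails=occurs → all inputs occur → occurs.
Manual path inoperative [AND]: Zone A unavailable=occurs, Redundant pressure switch offline=occurs, Release chain lost=occurs, Zone B lost=occurs → all inputs occur → occurs.
Fire suppression does not activate [OR]: Manual path inoperative=occurs, Release solenoid stuck=not → at least one input occurs → occurs.

Yes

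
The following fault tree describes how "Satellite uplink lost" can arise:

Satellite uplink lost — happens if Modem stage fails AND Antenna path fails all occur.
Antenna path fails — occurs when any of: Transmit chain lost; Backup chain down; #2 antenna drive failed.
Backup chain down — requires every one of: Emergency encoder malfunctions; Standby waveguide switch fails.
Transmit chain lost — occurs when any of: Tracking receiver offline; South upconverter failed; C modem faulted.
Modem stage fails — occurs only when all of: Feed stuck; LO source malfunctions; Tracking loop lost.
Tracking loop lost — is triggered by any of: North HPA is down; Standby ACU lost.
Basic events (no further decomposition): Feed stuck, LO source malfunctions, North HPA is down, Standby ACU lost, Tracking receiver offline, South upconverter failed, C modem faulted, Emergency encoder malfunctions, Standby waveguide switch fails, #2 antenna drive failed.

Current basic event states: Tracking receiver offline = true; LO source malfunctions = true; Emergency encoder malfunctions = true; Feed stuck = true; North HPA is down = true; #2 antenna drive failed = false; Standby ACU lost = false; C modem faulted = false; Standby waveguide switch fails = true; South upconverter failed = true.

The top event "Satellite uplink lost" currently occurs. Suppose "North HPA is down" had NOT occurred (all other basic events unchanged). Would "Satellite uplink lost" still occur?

No

Counterfactual: set "North HPA is down" to not occurred.
Tracking loop lost [OR]: North HPA is down=not, Standby ACU lost=not → no input occurs → does not occur.
Modem stage fails [AND]: Feed stuck=occurs, LO source malfunctions=occurs, Tracking loop lost=not → not all inputs occur → does not occur.
Transmit chain lost [OR]: Tracking receiver offline=occurs, South upconverter failed=occurs, C modem faulted=not → at least one input occurs → occurs.
Backup chain down [AND]: Emergency encoder malfunctions=occurs, Standby waveguide switch fails=occurs → all inputs occur → occurs.
Antenna path fails [OR]: Transmit chain lost=occurs, Backup chain down=occurs, #2 antenna drive failed=not → at least one input occurs → occurs.
Satellite uplink lost [AND]: Modem stage fails=not, Antenna path fails=occurs → not all inputs occur → does not occur.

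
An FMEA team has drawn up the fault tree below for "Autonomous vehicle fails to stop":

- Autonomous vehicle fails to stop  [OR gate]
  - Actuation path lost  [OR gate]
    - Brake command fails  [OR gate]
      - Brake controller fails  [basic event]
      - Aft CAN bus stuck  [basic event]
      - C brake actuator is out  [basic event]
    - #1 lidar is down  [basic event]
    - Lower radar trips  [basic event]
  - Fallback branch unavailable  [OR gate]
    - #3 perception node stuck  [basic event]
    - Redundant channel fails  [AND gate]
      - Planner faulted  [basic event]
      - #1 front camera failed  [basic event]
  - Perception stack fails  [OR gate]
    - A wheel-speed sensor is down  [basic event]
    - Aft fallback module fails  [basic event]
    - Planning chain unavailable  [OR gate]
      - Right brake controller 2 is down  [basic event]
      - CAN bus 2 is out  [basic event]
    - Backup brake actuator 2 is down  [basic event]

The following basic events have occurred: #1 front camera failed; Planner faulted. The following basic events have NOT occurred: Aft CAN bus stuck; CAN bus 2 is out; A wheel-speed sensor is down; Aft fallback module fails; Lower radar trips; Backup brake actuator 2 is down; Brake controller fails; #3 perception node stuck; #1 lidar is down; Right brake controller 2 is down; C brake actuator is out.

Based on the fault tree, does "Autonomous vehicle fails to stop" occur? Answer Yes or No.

Brake command fails [OR]: Brake controller fails=not, Aft CAN bus stuck=not, C brake actuator is out=not → no input occurs → does not occur.
Actuation path lost [OR]: Brake command fails=not, #1 lidar is down=not, Lower radar trips=not → no input occurs → does not occur.
Redundant channel fails [AND]: Planner faulted=occurs, #1 front camera failed=occurs → all inputs occur → occurs.
Fallback branch unavailable [OR]: #3 perception node stuck=not, Redundant channel fails=occurs → at least one input occurs → occurs.
Planning chain unavailable [OR]: Right brake controller 2 is down=not, CAN bus 2 is out=not → no input occurs → does not occur.
Perception stack fails [OR]: A wheel-speed sensor is down=not, Aft fallback module fails=not, Planning chain unavailable=not, Backup brake actuator 2 is down=not → no input occurs → does not occur.
Autonomous vehicle fails to stop [OR]: Actuation path lost=not, Fallback branch unavailable=occurs, Perception stack fails=not → at least one input occurs → occurs.

Yes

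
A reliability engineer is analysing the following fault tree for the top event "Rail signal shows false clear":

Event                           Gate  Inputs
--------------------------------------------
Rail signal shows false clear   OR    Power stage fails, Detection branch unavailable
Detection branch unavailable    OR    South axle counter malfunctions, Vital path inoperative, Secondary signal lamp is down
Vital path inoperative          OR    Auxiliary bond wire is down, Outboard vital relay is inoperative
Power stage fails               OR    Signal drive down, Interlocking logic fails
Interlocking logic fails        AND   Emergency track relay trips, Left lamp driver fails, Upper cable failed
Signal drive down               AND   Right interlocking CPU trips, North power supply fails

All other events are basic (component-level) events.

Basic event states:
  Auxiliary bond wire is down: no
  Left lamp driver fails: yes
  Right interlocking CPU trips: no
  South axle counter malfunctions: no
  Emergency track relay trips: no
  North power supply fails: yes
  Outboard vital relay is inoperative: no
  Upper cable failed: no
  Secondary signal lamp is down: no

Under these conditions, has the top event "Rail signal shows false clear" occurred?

No

Signal drive down [AND]: Right interlocking CPU trips=not, North power supply fails=occurs → not all inputs occur → does not occur.
Interlocking logic fails [AND]: Emergency track relay trips=not, Left lamp driver fails=occurs, Upper cable failed=not → not all inputs occur → does not occur.
Power stage fails [OR]: Signal drive down=not, Interlocking logic fails=not → no input occurs → does not occur.
Vital path inoperative [OR]: Auxiliary bond wire is down=not, Outboard vital relay is inoperative=not → no input occurs → does not occur.
Detection branch unavailable [OR]: South axle counter malfunctions=not, Vital path inoperative=not, Secondary signal lamp is down=not → no input occurs → does not occur.
Rail signal shows false clear [OR]: Power stage fails=not, Detection branch unavailable=not → no input occurs → does not occur.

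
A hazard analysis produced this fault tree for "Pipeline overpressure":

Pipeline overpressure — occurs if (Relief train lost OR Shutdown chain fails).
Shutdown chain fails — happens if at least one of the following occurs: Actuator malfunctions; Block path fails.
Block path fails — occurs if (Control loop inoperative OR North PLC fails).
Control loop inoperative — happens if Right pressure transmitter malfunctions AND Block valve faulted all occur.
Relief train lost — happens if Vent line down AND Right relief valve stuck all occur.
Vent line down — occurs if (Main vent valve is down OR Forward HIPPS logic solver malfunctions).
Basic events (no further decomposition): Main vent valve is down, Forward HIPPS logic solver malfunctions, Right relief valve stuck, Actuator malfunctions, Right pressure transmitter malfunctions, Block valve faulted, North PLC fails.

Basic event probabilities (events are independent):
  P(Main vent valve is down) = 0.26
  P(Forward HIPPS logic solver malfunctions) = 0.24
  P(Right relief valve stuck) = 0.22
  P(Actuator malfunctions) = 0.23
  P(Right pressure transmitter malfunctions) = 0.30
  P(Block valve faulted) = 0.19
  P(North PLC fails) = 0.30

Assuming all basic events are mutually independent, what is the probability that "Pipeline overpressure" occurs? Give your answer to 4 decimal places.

P(Vent line down) [OR] = 1 − (1−0.26) × (1−0.24) = 0.437600
P(Relief train lost) [AND] = 0.437600 × 0.22 = 0.096272
P(Control loop inoperative) [AND] = 0.30 × 0.19 = 0.057000
P(Block path fails) [OR] = 1 − (1−0.057000) × (1−0.30) = 0.339900
P(Shutdown chain fails) [OR] = 1 − (1−0.23) × (1−0.339900) = 0.491723
P(Pipeline overpressure) [OR] = 1 − (1−0.096272) × (1−0.491723) = 0.540656
Rounded to 4 decimal places: P(Pipeline overpressure) ≈ 0.5407.

0.5407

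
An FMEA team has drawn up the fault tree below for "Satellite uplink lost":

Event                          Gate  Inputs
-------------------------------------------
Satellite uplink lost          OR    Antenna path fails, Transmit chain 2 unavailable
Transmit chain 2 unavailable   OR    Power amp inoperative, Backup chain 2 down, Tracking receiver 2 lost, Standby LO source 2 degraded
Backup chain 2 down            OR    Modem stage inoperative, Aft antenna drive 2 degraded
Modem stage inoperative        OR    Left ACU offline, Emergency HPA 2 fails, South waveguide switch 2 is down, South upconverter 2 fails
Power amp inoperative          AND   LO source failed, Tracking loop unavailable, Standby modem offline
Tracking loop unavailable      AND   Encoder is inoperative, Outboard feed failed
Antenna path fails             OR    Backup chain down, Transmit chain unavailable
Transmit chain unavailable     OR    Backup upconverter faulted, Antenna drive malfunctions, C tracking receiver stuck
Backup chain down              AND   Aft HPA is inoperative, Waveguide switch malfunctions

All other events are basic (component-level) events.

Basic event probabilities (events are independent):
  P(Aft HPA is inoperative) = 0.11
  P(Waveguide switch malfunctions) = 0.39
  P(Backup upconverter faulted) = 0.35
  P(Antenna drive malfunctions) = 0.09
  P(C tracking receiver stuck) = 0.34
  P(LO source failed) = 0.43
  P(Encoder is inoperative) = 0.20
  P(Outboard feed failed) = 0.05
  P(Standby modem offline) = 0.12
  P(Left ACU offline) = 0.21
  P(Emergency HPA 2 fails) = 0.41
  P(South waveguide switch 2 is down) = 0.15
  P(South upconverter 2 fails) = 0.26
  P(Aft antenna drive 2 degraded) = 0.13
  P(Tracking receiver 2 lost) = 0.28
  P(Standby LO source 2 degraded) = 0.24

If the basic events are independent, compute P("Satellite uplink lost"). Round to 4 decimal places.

P(Backup chain down) [AND] = 0.11 × 0.39 = 0.042900
P(Transmit chain unavailable) [OR] = 1 − (1−0.35) × (1−0.09) × (1−0.34) = 0.609610
P(Antenna path fails) [OR] = 1 − (1−0.042900) × (1−0.609610) = 0.626358
P(Tracking loop unavailable) [AND] = 0.20 × 0.05 = 0.010000
P(Power amp inoperative) [AND] = 0.43 × 0.010000 × 0.12 = 0.000516
P(Modem stage inoperative) [OR] = 1 − (1−0.21) × (1−0.41) × (1−0.15) × (1−0.26) = 0.706823
P(Backup chain 2 down) [OR] = 1 − (1−0.706823) × (1−0.13) = 0.744936
P(Transmit chain 2 unavailable) [OR] = 1 − (1−0.000516) × (1−0.744936) × (1−0.28) × (1−0.24) = 0.860501
P(Satellite uplink lost) [OR] = 1 − (1−0.626358) × (1−0.860501) = 0.947877
Rounded to 4 decimal places: P(Satellite uplink lost) ≈ 0.9479.

0.9479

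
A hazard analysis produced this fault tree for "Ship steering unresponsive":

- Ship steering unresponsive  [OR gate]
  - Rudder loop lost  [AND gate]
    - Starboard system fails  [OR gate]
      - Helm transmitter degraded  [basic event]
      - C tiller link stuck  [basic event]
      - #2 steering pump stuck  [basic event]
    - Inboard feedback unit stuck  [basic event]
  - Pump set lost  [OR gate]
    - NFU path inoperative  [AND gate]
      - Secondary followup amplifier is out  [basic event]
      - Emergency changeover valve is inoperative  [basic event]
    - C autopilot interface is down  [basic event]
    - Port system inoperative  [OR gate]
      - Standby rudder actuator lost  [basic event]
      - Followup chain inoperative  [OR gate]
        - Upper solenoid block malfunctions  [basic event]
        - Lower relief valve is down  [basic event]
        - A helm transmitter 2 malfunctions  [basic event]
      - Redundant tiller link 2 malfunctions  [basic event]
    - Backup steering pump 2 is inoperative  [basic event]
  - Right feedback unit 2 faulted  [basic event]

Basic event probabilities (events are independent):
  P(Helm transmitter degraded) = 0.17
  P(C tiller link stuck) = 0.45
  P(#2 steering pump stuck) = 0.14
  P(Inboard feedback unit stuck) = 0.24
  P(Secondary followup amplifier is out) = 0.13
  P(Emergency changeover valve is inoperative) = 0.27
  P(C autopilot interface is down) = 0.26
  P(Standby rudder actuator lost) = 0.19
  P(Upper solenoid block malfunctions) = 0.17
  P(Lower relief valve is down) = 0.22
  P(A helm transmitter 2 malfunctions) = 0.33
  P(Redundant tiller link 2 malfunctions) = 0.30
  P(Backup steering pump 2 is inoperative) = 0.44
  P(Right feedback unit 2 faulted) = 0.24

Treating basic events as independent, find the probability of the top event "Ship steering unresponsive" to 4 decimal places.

P(Starboard system fails) [OR] = 1 − (1−0.17) × (1−0.45) × (1−0.14) = 0.607410
P(Rudder loop lost) [AND] = 0.607410 × 0.24 = 0.145778
P(NFU path inoperative) [AND] = 0.13 × 0.27 = 0.035100
P(Followup chain inoperative) [OR] = 1 − (1−0.17) × (1−0.22) × (1−0.33) = 0.566242
P(Port system inoperative) [OR] = 1 − (1−0.19) × (1−0.566242) × (1−0.30) = 0.754059
P(Pump set lost) [OR] = 1 − (1−0.035100) × (1−0.26) × (1−0.754059) × (1−0.44) = 0.901659
P(Ship steering unresponsive) [OR] = 1 − (1−0.145778) × (1−0.901659) × (1−0.24) = 0.936156
Rounded to 4 decimal places: P(Ship steering unresponsive) ≈ 0.9362.

0.9362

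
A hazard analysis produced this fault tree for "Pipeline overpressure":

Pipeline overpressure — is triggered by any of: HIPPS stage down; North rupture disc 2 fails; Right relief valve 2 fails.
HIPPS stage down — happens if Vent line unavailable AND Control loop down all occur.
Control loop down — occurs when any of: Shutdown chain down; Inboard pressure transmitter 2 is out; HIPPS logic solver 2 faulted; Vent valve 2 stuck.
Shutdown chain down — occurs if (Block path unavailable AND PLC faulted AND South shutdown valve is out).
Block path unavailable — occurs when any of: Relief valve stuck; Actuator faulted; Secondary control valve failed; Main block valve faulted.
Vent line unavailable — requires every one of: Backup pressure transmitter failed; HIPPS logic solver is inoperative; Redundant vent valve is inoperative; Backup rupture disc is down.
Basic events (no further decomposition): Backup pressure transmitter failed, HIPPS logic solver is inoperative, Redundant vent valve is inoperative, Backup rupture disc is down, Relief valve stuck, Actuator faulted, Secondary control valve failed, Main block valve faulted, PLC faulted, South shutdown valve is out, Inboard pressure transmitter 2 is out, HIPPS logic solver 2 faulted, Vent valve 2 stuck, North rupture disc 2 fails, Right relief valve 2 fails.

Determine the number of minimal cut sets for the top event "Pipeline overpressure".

Vent line unavailable [AND]: one cut set from each child combined → 1 × 1 × 1 × 1 = 1 cut set(s).
Block path unavailable [OR]: union of children's cut sets → 4 cut set(s).
Shutdown chain down [AND]: one cut set from each child combined → 4 × 1 × 1 = 4 cut set(s).
Control loop down [OR]: union of children's cut sets → 7 cut set(s).
HIPPS stage down [AND]: one cut set from each child combined → 1 × 7 = 7 cut set(s).
Pipeline overpressure [OR]: union of children's cut sets → 9 cut set(s).
Minimal cut sets: {Backup pressure transmitter failed, Backup rupture disc is down, HIPPS logic solver is inoperative, PLC faulted, Redundant vent valve is inoperative, Relief valve stuck, South shutdown valve is out}; {Actuator faulted, Backup pressure transmitter failed, Backup rupture disc is down, HIPPS logic solver is inoperative, PLC faulted, Redundant vent valve is inoperative, South shutdown valve is out}; {Backup pressure transmitter failed, Backup rupture disc is down, HIPPS logic solver is inoperative, PLC faulted, Redundant vent valve is inoperative, Secondary control valve failed, South shutdown valve is out}; {Backup pressure transmitter failed, Backup rupture disc is down, HIPPS logic solver is inoperative, Main block valve faulted, PLC faulted, Redundant vent valve is inoperative, South shutdown valve is out}; {Backup pressure transmitter failed, Backup rupture disc is down, HIPPS logic solver is inoperative, Inboard pressure transmitter 2 is out, Redundant vent valve is inoperative}; {Backup pressure transmitter failed, Backup rupture disc is down, HIPPS logic solver 2 faulted, HIPPS logic solver is inoperative, Redundant vent valve is inoperative}; {Backup pressure transmitter failed, Backup rupture disc is down, HIPPS logic solver is inoperative, Redundant vent valve is inoperative, Vent valve 2 stuck}; {North rupture disc 2 fails}; {Right relief valve 2 fails}.

9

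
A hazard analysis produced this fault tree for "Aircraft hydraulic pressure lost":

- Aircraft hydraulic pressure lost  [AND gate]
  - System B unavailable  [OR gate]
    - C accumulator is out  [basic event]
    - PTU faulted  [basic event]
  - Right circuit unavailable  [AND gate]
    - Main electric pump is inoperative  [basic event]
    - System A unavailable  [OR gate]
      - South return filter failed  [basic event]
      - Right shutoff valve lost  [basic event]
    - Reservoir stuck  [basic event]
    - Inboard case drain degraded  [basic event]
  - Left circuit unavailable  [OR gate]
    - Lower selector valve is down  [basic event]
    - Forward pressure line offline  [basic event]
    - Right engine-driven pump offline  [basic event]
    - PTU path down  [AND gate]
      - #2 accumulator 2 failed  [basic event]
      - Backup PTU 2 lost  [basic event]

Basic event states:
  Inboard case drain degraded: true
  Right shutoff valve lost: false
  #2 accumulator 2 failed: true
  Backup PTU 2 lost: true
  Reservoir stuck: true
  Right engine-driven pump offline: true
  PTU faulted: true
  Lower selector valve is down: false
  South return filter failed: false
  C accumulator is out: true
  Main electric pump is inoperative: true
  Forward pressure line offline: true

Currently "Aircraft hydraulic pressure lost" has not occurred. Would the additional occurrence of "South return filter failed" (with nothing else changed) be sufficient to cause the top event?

Yes

Counterfactual: set "South return filter failed" to occurred.
System B unavailable [OR]: C accumulator is out=occurs, PTU faulted=occurs → at least one input occurs → occurs.
System A unavailable [OR]: South return filter failed=occurs, Right shutoff valve lost=not → at least one input occurs → occurs.
Right circuit unavailable [AND]: Main electric pump is inoperative=occurs, System A unavailable=occurs, Reservoir stuck=occurs, Inboard case drain degraded=occurs → all inputs occur → occurs.
PTU path down [AND]: #2 accumulator 2 failed=occurs, Backup PTU 2 lost=occurs → all inputs occur → occurs.
Left circuit unavailable [OR]: Lower selector valve is down=not, Forward pressure line offline=occurs, Right engine-driven pump offline=occurs, PTU path down=occurs → at least one input occurs → occurs.
Aircraft hydraulic pressure lost [AND]: System B unavailable=occurs, Right circuit unavailable=occurs, Left circuit unavailable=occurs → all inputs occur → occurs.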